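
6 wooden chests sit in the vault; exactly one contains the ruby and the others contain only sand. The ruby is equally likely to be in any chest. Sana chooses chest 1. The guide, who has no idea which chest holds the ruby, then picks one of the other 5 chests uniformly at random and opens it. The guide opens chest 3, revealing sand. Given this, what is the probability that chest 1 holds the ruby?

Because the guide chose which chest to open without knowing where the ruby is, the choice is independent of the prize location. Learning that chest 3 does not hold the ruby simply rules out that one location and leaves the remaining 5 chests still equally likely by symmetry.
So P(the ruby in chest 1) = 1/5.

1/5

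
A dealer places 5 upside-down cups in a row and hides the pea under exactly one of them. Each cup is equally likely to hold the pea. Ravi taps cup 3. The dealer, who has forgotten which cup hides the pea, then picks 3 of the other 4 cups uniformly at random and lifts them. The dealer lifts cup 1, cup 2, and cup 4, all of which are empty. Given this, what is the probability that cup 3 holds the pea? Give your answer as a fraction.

1/2

Because the dealer chose which cups to lift without knowing where the pea is, the choice is independent of the prize location. Learning that none of the 3 opened cups holds the pea simply rules out those 3 locations and leaves the remaining 2 cups still equally likely by symmetry.
So P(the pea under cup 3) = 1/2.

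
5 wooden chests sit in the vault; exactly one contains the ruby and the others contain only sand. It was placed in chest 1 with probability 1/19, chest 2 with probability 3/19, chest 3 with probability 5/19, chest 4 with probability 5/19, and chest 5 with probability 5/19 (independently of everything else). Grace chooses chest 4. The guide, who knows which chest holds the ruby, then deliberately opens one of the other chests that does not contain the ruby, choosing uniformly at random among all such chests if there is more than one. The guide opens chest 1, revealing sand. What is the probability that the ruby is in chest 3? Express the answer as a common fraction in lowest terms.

20/67

Consider each possible location of the ruby in turn.
If it is in chest 1 (prior 1/19): the guide opened chest 1, so this case is ruled out; weight (1/19)·0 = 0.
If it is in chest 2 (prior 3/19): the guide has 3 equally likely choices, so probability 1/3; weight (3/19)·(1/3) = 1/19.
If it is in either of chests 3 and 5 (prior 5/19 each): the guide has 3 equally likely choices, so probability 1/3; weight (5/19)·(1/3) = 5/57 each.
If it is in chest 4 (prior 5/19): the guide has 4 equally likely choices, so probability 1/4; weight (5/19)·(1/4) = 5/76.
The weights sum to 67/228.
So P(the ruby in chest 3 | the guide opened chest 1) = (5/57) / (67/228) = 20/67.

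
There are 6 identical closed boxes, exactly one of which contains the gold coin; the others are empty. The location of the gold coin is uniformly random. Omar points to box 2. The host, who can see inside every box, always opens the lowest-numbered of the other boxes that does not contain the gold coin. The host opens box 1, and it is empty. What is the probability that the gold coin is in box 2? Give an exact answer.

Apply Bayes' rule, conditioning on where the gold coin actually is.
If it is in box 1 (prior 1/6): the host opened box 1, so this case is ruled out; weight (1/6)·0 = 0.
If it is in any of boxes 2, 3, 4, 5, and 6 (prior 1/6 each): box 1 is the lowest-numbered option available, probability 1; weight (1/6)·1 = 1/6 each.
The weights sum to 5/6.
So P(the gold coin in box 2 | the host opened box 1) = (1/6) / (5/6) = 1/5.

1/5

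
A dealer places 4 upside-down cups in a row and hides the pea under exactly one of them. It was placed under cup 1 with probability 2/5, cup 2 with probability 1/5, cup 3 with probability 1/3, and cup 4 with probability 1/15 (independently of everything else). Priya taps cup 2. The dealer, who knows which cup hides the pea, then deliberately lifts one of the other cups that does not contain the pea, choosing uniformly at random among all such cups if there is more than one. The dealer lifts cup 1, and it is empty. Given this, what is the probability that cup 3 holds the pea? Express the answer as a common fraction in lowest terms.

5/8

Condition on the true location of the pea.
If it is under cup 1 (prior 2/5): the dealer opened cup 1, so this case is ruled out; weight (2/5)·0 = 0.
If it is under cup 2 (prior 1/5): the dealer has 3 equally likely choices, so probability 1/3; weight (1/5)·(1/3) = 1/15.
If it is under cup 3 (prior 1/3): the dealer has 2 equally likely choices, so probability 1/2; weight (1/3)·(1/2) = 1/6.
If it is under cup 4 (prior 1/15): the dealer has 2 equally likely choices, so probability 1/2; weight (1/15)·(1/2) = 1/30.
The weights sum to 4/15.
So P(the pea under cup 3 | the dealer opened cup 1) = (1/6) / (4/15) = 5/8.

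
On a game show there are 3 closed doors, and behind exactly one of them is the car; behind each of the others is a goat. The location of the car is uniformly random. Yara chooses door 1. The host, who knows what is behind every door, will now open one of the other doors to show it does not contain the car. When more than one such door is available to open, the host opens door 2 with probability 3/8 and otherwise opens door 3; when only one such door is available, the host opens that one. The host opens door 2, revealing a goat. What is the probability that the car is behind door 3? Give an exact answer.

8/11

Consider each possible location of the car in turn.
If it is behind door 1 (prior 1/3): door 2 is available, opened with probability 3/8; weight (1/3)·(3/8) = 1/8.
If it is behind door 2 (prior 1/3): the host opened door 2, so this case is ruled out; weight (1/3)·0 = 0.
If it is behind door 3 (prior 1/3): only door 2 is available, probability 1; weight (1/3)·1 = 1/3.
The weights sum to 11/24.
So P(the car behind door 3 | the host opened door 2) = (1/3) / (11/24) = 8/11.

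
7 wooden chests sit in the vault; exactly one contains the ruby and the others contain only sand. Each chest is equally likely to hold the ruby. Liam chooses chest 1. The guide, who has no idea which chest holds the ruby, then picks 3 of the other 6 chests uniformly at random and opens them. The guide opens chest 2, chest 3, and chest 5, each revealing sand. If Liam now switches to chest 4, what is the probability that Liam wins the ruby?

Condition on the true location of the ruby.
If it is in any of chests 1, 4, 6, and 7 (prior 1/7 each): the guide picks exactly this set with probability 1/20 regardless, and none is the prize; weight (1/7)·(1/20) = 1/140 each.
If it is in any of chests 2, 3, and 5 (prior 1/7 each): that chest was opened and seen not to hold the prize — ruled out; weight (1/7)·0 = 0 each.
The weights sum to 1/35.
So P(the ruby in chest 4 | the guide opened chest 2, chest 3, and chest 5) = (1/140) / (1/35) = 1/4.

1/4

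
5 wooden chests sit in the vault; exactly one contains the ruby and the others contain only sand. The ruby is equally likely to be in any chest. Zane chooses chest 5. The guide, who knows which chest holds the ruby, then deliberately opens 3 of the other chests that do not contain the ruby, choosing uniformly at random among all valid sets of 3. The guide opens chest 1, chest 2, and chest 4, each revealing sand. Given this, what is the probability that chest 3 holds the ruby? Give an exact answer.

Apply Bayes' rule, conditioning on where the ruby actually is.
If it is in any of chests 1, 2, and 4 (prior 1/5 each): that chest was opened and seen not to hold the prize — ruled out; weight (1/5)·0 = 0 each.
If it is in chest 3 (prior 1/5): the guide has no choice, probability 1; weight (1/5)·1 = 1/5.
If it is in chest 5 (prior 1/5): the guide has 4 equally likely choices, so probability 1/4; weight (1/5)·(1/4) = 1/20.
The weights sum to 1/4.
So P(the ruby in chest 3 | the guide opened chest 1, chest 2, and chest 4) = (1/5) / (1/4) = 4/5.

4/5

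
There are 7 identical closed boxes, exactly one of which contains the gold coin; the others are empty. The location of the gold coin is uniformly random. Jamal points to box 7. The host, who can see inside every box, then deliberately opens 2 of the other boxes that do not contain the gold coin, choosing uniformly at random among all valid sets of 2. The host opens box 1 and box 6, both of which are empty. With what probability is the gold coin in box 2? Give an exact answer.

Apply Bayes' rule, conditioning on where the gold coin actually is.
If it is in either of boxes 1 and 6 (prior 1/7 each): that box was opened and seen not to hold the prize — ruled out; weight (1/7)·0 = 0 each.
If it is in any of boxes 2, 3, 4, and 5 (prior 1/7 each): the host has 10 equally likely choices, so probability 1/10; weight (1/7)·(1/10) = 1/70 each.
If it is in box 7 (prior 1/7): the host has 15 equally likely choices, so probability 1/15; weight (1/7)·(1/15) = 1/105.
The weights sum to 1/15.
So P(the gold coin in box 2 | the host opened box 1 and box 6) = (1/70) / (1/15) = 3/14.

3/14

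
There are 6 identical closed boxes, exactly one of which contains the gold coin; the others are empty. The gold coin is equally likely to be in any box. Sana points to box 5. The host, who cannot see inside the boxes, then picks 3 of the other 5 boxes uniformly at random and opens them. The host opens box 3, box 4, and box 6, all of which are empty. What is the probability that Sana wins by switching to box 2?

1/3

Because the host chose which boxes to open without knowing where the gold coin is, the choice is independent of the prize location. Learning that none of the 3 opened boxes holds the gold coin simply rules out those 3 locations and leaves the remaining 3 boxes still equally likely by symmetry.
So P(the gold coin in box 2) = 1/3.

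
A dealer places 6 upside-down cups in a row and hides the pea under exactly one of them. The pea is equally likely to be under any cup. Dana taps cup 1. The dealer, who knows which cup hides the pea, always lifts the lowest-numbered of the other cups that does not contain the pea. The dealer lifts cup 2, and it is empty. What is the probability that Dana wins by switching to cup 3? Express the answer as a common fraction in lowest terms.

Apply Bayes' rule, conditioning on where the pea actually is.
If it is under any of cups 1, 3, 4, 5, and 6 (prior 1/6 each): cup 2 is the lowest-numbered option available, probability 1; weight (1/6)·1 = 1/6 each.
If it is under cup 2 (prior 1/6): the dealer opened cup 2, so this case is ruled out; weight (1/6)·0 = 0.
The weights sum to 5/6.
So P(the pea under cup 3 | the dealer opened cup 2) = (1/6) / (5/6) = 1/5.

1/5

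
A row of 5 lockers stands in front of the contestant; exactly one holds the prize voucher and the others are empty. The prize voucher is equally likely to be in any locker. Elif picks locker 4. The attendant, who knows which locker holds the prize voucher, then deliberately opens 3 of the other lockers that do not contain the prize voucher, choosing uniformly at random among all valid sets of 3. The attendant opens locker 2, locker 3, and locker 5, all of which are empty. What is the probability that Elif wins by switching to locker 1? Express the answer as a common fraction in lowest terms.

4/5

Apply Bayes' rule, conditioning on where the prize voucher actually is.
If it is in locker 1 (prior 1/5): the attendant has no choice, probability 1; weight (1/5)·1 = 1/5.
If it is in any of lockers 2, 3, and 5 (prior 1/5 each): that locker was opened and seen not to hold the prize — ruled out; weight (1/5)·0 = 0 each.
If it is in locker 4 (prior 1/5): the attendant has 4 equally likely choices, so probability 1/4; weight (1/5)·(1/4) = 1/20.
The weights sum to 1/4.
So P(the prize voucher in locker 1 | the attendant opened locker 2, locker 3, and locker 5) = (1/5) / (1/4) = 4/5.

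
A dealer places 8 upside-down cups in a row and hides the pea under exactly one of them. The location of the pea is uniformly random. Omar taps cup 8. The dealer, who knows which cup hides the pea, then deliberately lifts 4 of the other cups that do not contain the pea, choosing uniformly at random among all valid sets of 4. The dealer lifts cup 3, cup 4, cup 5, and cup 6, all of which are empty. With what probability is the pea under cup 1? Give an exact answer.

Condition on the true location of the pea.
If it is under any of cups 1, 2, and 7 (prior 1/8 each): the dealer has 15 equally likely choices, so probability 1/15; weight (1/8)·(1/15) = 1/120 each.
If it is under any of cups 3, 4, 5, and 6 (prior 1/8 each): that cup was opened and seen not to hold the prize — ruled out; weight (1/8)·0 = 0 each.
If it is under cup 8 (prior 1/8): the dealer has 35 equally likely choices, so probability 1/35; weight (1/8)·(1/35) = 1/280.
The weights sum to 1/35.
So P(the pea under cup 1 | the dealer opened cup 3, cup 4, cup 5, and cup 6) = (1/120) / (1/35) = 7/24.

7/24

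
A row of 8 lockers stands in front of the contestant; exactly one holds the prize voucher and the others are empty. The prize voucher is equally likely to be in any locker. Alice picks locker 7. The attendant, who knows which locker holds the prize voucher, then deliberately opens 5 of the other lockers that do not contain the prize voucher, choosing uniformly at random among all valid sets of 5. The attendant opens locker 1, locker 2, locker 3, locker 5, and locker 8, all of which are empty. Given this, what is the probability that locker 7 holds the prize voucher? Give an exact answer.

Condition on the true location of the prize voucher.
If it is in any of lockers 1, 2, 3, 5, and 8 (prior 1/8 each): that locker was opened and seen not to hold the prize — ruled out; weight (1/8)·0 = 0 each.
If it is in either of lockers 4 and 6 (prior 1/8 each): the attendant has 6 equally likely choices, so probability 1/6; weight (1/8)·(1/6) = 1/48 each.
If it is in locker 7 (prior 1/8): the attendant has 21 equally likely choices, so probability 1/21; weight (1/8)·(1/21) = 1/168.
The weights sum to 1/21.
So P(the prize voucher in locker 7 | the attendant opened locker 1, locker 2, locker 3, locker 5, and locker 8) = (1/168) / (1/21) = 1/8.

1/8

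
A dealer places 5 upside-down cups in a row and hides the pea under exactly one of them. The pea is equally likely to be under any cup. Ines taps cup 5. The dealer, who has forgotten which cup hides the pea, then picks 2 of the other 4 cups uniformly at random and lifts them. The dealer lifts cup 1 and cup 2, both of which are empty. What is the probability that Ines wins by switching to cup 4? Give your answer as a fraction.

1/3

Consider each possible location of the pea in turn.
If it is under either of cups 1 and 2 (prior 1/5 each): that cup was opened and seen not to hold the prize — ruled out; weight (1/5)·0 = 0 each.
If it is under any of cups 3, 4, and 5 (prior 1/5 each): the dealer picks exactly this set with probability 1/6 regardless, and none is the prize; weight (1/5)·(1/6) = 1/30 each.
The weights sum to 1/10.
So P(the pea under cup 4 | the dealer opened cup 1 and cup 2) = (1/30) / (1/10) = 1/3.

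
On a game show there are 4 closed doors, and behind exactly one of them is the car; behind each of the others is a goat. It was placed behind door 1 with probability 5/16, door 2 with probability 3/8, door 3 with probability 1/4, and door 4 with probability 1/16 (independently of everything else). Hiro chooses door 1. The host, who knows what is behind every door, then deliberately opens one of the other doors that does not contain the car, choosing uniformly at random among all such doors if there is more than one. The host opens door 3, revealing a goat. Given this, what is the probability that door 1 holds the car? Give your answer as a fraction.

10/31

Apply Bayes' rule, conditioning on where the car actually is.
If it is behind door 1 (prior 5/16): the host has 3 equally likely choices, so probability 1/3; weight (5/16)·(1/3) = 5/48.
If it is behind door 2 (prior 3/8): the host has 2 equally likely choices, so probability 1/2; weight (3/8)·(1/2) = 3/16.
If it is behind door 3 (prior 1/4): the host opened door 3, so this case is ruled out; weight (1/4)·0 = 0.
If it is behind door 4 (prior 1/16): the host has 2 equally likely choices, so probability 1/2; weight (1/16)·(1/2) = 1/32.
The weights sum to 31/96.
So P(the car behind door 1 | the host opened door 3) = (5/48) / (31/96) = 10/31.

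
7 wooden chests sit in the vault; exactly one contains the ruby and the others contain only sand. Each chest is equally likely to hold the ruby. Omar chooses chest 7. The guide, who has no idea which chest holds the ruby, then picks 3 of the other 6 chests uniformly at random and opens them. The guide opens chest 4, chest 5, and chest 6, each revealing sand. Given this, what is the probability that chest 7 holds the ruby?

1/4

Apply Bayes' rule, conditioning on where the ruby actually is.
If it is in any of chests 1, 2, 3, and 7 (prior 1/7 each): the guide picks exactly this set with probability 1/20 regardless, and none is the prize; weight (1/7)·(1/20) = 1/140 each.
If it is in any of chests 4, 5, and 6 (prior 1/7 each): that chest was opened and seen not to hold the prize — ruled out; weight (1/7)·0 = 0 each.
The weights sum to 1/35.
So P(the ruby in chest 7 | the guide opened chest 4, chest 5, and chest 6) = (1/140) / (1/35) = 1/4.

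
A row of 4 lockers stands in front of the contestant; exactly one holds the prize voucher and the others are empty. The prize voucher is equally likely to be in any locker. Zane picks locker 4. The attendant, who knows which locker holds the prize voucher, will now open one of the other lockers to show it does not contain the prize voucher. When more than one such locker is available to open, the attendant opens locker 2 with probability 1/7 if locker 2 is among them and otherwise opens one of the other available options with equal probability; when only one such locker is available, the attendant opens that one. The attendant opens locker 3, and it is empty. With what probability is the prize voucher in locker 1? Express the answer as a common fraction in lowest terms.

12/25

Apply Bayes' rule, conditioning on where the prize voucher actually is.
If it is in locker 1 (prior 1/4): locker 2 is available but not opened, probability 6/7; weight (1/4)·(6/7) = 3/14.
If it is in locker 2 (prior 1/4): locker 2 holds the prize so is unavailable; the attendant chooses uniformly among the 2 others, probability 1/2; weight (1/4)·(1/2) = 1/8.
If it is in locker 3 (prior 1/4): the attendant opened locker 3, so this case is ruled out; weight (1/4)·0 = 0.
If it is in locker 4 (prior 1/4): locker 2 is available but not opened; locker 3 gets probability (1 − 1/7)/2 = 3/7; weight (1/4)·(3/7) = 3/28.
The weights sum to 25/56.
So P(the prize voucher in locker 1 | the attendant opened locker 3) = (3/14) / (25/56) = 12/25.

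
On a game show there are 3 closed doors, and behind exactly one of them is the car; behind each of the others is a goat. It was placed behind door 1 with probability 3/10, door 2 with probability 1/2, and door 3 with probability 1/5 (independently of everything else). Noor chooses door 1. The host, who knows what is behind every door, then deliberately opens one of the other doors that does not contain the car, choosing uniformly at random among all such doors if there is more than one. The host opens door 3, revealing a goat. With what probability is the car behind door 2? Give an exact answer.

10/13

Consider each possible location of the car in turn.
If it is behind door 1 (prior 3/10): the host has 2 equally likely choices, so probability 1/2; weight (3/10)·(1/2) = 3/20.
If it is behind door 2 (prior 1/2): the host has no choice, probability 1; weight (1/2)·1 = 1/2.
If it is behind door 3 (prior 1/5): the host opened door 3, so this case is ruled out; weight (1/5)·0 = 0.
The weights sum to 13/20.
So P(the car behind door 2 | the host opened door 3) = (1/2) / (13/20) = 10/13.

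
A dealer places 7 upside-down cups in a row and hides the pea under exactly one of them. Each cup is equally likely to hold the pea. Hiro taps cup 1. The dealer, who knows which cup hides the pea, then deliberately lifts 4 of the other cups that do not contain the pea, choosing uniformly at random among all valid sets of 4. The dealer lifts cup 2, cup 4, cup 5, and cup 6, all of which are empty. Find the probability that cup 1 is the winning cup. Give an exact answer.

Condition on the true location of the pea.
If it is under cup 1 (prior 1/7): the dealer has 15 equally likely choices, so probability 1/15; weight (1/7)·(1/15) = 1/105.
If it is under any of cups 2, 4, 5, and 6 (prior 1/7 each): that cup was opened and seen not to hold the prize — ruled out; weight (1/7)·0 = 0 each.
If it is under either of cups 3 and 7 (prior 1/7 each): the dealer has 5 equally likely choices, so probability 1/5; weight (1/7)·(1/5) = 1/35 each.
The weights sum to 1/15.
So P(the pea under cup 1 | the dealer opened cup 2, cup 4, cup 5, and cup 6) = (1/105) / (1/15) = 1/7.

1/7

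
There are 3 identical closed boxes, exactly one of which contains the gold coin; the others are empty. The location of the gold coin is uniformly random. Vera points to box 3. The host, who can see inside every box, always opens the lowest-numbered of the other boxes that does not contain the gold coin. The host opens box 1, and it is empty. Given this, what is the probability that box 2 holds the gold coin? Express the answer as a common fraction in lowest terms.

1/2

Condition on the true location of the gold coin.
If it is in box 1 (prior 1/3): the host opened box 1, so this case is ruled out; weight (1/3)·0 = 0.
If it is in either of boxes 2 and 3 (prior 1/3 each): box 1 is the lowest-numbered option available, probability 1; weight (1/3)·1 = 1/3 each.
The weights sum to 2/3.
So P(the gold coin in box 2 | the host opened box 1) = (1/3) / (2/3) = 1/2.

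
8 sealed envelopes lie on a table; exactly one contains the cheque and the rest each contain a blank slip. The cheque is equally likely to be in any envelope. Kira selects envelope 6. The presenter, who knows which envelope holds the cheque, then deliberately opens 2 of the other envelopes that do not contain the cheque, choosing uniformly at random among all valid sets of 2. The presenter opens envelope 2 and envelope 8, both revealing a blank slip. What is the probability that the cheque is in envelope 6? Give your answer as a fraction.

Consider each possible location of the cheque in turn.
If it is in any of envelopes 1, 3, 4, 5, and 7 (prior 1/8 each): the presenter has 15 equally likely choices, so probability 1/15; weight (1/8)·(1/15) = 1/120 each.
If it is in either of envelopes 2 and 8 (prior 1/8 each): that envelope was opened and seen not to hold the prize — ruled out; weight (1/8)·0 = 0 each.
If it is in envelope 6 (prior 1/8): the presenter has 21 equally likely choices, so probability 1/21; weight (1/8)·(1/21) = 1/168.
The weights sum to 1/21.
So P(the cheque in envelope 6 | the presenter opened envelope 2 and envelope 8) = (1/168) / (1/21) = 1/8.

1/8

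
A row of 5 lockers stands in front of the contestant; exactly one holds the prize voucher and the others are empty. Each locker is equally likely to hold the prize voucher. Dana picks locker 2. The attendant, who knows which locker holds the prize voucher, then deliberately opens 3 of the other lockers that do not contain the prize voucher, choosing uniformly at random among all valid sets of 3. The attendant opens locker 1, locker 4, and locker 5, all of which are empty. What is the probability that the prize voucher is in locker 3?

4/5

Consider each possible location of the prize voucher in turn.
If it is in any of lockers 1, 4, and 5 (prior 1/5 each): that locker was opened and seen not to hold the prize — ruled out; weight (1/5)·0 = 0 each.
If it is in locker 2 (prior 1/5): the attendant has 4 equally likely choices, so probability 1/4; weight (1/5)·(1/4) = 1/20.
If it is in locker 3 (prior 1/5): the attendant has no choice, probability 1; weight (1/5)·1 = 1/5.
The weights sum to 1/4.
So P(the prize voucher in locker 3 | the attendant opened locker 1, locker 4, and locker 5) = (1/5) / (1/4) = 4/5.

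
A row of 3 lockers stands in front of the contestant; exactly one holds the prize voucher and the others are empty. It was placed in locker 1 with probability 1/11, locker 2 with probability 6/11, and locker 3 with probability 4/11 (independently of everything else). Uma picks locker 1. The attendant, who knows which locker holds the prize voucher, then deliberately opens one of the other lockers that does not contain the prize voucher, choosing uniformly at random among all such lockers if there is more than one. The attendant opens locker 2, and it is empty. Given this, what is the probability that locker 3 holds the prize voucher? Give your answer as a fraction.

Consider each possible location of the prize voucher in turn.
If it is in locker 1 (prior 1/11): the attendant has 2 equally likely choices, so probability 1/2; weight (1/11)·(1/2) = 1/22.
If it is in locker 2 (prior 6/11): the attendant opened locker 2, so this case is ruled out; weight (6/11)·0 = 0.
If it is in locker 3 (prior 4/11): the attendant has no choice, probability 1; weight (4/11)·1 = 4/11.
The weights sum to 9/22.
So P(the prize voucher in locker 3 | the attendant opened locker 2) = (4/11) / (9/22) = 8/9.

8/9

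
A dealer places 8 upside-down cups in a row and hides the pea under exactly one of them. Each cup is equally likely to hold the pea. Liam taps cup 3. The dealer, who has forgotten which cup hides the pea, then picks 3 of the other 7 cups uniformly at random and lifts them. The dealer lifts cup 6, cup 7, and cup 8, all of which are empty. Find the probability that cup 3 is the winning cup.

1/5

Apply Bayes' rule, conditioning on where the pea actually is.
If it is under any of cups 1, 2, 3, 4, and 5 (prior 1/8 each): the dealer picks exactly this set with probability 1/35 regardless, and none is the prize; weight (1/8)·(1/35) = 1/280 each.
If it is under any of cups 6, 7, and 8 (prior 1/8 each): that cup was opened and seen not to hold the prize — ruled out; weight (1/8)·0 = 0 each.
The weights sum to 1/56.
So P(the pea under cup 3 | the dealer opened cup 6, cup 7, and cup 8) = (1/280) / (1/56) = 1/5.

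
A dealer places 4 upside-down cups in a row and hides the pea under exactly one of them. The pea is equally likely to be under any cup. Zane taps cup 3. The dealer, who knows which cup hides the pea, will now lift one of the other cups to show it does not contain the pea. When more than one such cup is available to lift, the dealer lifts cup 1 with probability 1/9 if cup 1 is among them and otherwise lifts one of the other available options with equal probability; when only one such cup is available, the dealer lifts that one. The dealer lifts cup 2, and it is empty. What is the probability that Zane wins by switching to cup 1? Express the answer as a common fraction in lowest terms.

3/11

Condition on the true location of the pea.
If it is under cup 1 (prior 1/4): cup 1 holds the prize so is unavailable; the dealer chooses uniformly among the 2 others, probability 1/2; weight (1/4)·(1/2) = 1/8.
If it is under cup 2 (prior 1/4): the dealer opened cup 2, so this case is ruled out; weight (1/4)·0 = 0.
If it is under cup 3 (prior 1/4): cup 1 is available but not opened; cup 2 gets probability (1 − 1/9)/2 = 4/9; weight (1/4)·(4/9) = 1/9.
If it is under cup 4 (prior 1/4): cup 1 is available but not opened, probability 8/9; weight (1/4)·(8/9) = 2/9.
The weights sum to 11/24.
So P(the pea under cup 1 | the dealer opened cup 2) = (1/8) / (11/24) = 3/11.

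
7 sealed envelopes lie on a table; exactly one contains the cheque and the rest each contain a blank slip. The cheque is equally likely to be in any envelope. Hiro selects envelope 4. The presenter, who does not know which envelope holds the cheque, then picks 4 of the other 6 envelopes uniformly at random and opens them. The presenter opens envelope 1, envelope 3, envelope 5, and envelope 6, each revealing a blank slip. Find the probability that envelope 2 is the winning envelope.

Because the presenter chose which envelopes to open without knowing where the cheque is, the choice is independent of the prize location. Learning that none of the 4 opened envelopes holds the cheque simply rules out those 4 locations and leaves the remaining 3 envelopes still equally likely by symmetry.
So P(the cheque in envelope 2) = 1/3.

1/3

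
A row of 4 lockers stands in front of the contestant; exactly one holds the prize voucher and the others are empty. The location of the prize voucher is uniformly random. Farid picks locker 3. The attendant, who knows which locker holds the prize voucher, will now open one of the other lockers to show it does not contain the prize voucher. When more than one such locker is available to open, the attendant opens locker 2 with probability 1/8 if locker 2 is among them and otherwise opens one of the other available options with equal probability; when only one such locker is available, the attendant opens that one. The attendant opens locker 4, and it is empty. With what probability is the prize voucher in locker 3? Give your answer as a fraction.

7/29

Consider each possible location of the prize voucher in turn.
If it is in locker 1 (prior 1/4): locker 2 is available but not opened, probability 7/8; weight (1/4)·(7/8) = 7/32.
If it is in locker 2 (prior 1/4): locker 2 holds the prize so is unavailable; the attendant chooses uniformly among the 2 others, probability 1/2; weight (1/4)·(1/2) = 1/8.
If it is in locker 3 (prior 1/4): locker 2 is available but not opened; locker 4 gets probability (1 − 1/8)/2 = 7/16; weight (1/4)·(7/16) = 7/64.
If it is in locker 4 (prior 1/4): the attendant opened locker 4, so this case is ruled out; weight (1/4)·0 = 0.
The weights sum to 29/64.
So P(the prize voucher in locker 3 | the attendant opened locker 4) = (7/64) / (29/64) = 7/29.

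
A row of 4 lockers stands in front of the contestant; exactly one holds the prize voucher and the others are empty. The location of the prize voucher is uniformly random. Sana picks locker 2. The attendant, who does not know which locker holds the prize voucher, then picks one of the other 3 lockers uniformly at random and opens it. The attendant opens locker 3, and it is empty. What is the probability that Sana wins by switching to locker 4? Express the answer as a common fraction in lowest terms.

Consider each possible location of the prize voucher in turn.
If it is in any of lockers 1, 2, and 4 (prior 1/4 each): the attendant picks locker 3 with probability 1/3 regardless, and it is not the prize; weight (1/4)·(1/3) = 1/12 each.
If it is in locker 3 (prior 1/4): the attendant opened locker 3, so this case is ruled out; weight (1/4)·0 = 0.
The weights sum to 1/4.
So P(the prize voucher in locker 4 | the attendant opened locker 3) = (1/12) / (1/4) = 1/3.

1/3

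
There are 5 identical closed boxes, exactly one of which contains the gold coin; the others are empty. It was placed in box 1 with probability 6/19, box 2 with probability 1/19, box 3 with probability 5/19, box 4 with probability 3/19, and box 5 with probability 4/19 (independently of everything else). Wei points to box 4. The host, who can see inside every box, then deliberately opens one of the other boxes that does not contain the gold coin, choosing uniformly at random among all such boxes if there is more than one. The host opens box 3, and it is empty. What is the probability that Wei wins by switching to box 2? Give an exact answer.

4/53

Apply Bayes' rule, conditioning on where the gold coin actually is.
If it is in box 1 (prior 6/19): the host has 3 equally likely choices, so probability 1/3; weight (6/19)·(1/3) = 2/19.
If it is in box 2 (prior 1/19): the host has 3 equally likely choices, so probability 1/3; weight (1/19)·(1/3) = 1/57.
If it is in box 3 (prior 5/19): the host opened box 3, so this case is ruled out; weight (5/19)·0 = 0.
If it is in box 4 (prior 3/19): the host has 4 equally likely choices, so probability 1/4; weight (3/19)·(1/4) = 3/76.
If it is in box 5 (prior 4/19): the host has 3 equally likely choices, so probability 1/3; weight (4/19)·(1/3) = 4/57.
The weights sum to 53/228.
So P(the gold coin in box 2 | the host opened box 3) = (1/57) / (53/228) = 4/53.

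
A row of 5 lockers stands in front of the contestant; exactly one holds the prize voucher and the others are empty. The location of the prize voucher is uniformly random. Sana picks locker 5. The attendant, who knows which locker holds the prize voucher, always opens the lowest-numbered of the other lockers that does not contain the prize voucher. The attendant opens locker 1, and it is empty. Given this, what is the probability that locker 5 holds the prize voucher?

Apply Bayes' rule, conditioning on where the prize voucher actually is.
If it is in locker 1 (prior 1/5): the attendant opened locker 1, so this case is ruled out; weight (1/5)·0 = 0.
If it is in any of lockers 2, 3, 4, and 5 (prior 1/5 each): locker 1 is the lowest-numbered option available, probability 1; weight (1/5)·1 = 1/5 each.
The weights sum to 4/5.
So P(the prize voucher in locker 5 | the attendant opened locker 1) = (1/5) / (4/5) = 1/4.

1/4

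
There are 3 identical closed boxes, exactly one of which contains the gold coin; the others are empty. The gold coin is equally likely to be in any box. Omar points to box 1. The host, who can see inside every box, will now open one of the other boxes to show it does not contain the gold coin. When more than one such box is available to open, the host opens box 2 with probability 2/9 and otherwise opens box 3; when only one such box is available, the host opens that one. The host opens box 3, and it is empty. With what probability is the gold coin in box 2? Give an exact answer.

Condition on the true location of the gold coin.
If it is in box 1 (prior 1/3): box 2 is available but not opened, probability 7/9; weight (1/3)·(7/9) = 7/27.
If it is in box 2 (prior 1/3): only box 3 is available, probability 1; weight (1/3)·1 = 1/3.
If it is in box 3 (prior 1/3): the host opened box 3, so this case is ruled out; weight (1/3)·0 = 0.
The weights sum to 16/27.
So P(the gold coin in box 2 | the host opened box 3) = (1/3) / (16/27) = 9/16.

9/16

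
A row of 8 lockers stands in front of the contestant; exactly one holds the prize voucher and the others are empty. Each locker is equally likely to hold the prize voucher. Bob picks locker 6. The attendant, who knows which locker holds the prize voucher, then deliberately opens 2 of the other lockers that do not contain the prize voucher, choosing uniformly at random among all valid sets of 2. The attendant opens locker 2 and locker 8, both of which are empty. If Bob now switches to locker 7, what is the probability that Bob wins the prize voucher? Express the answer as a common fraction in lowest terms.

Consider each possible location of the prize voucher in turn.
If it is in any of lockers 1, 3, 4, 5, and 7 (prior 1/8 each): the attendant has 15 equally likely choices, so probability 1/15; weight (1/8)·(1/15) = 1/120 each.
If it is in either of lockers 2 and 8 (prior 1/8 each): that locker was opened and seen not to hold the prize — ruled out; weight (1/8)·0 = 0 each.
If it is in locker 6 (prior 1/8): the attendant has 21 equally likely choices, so probability 1/21; weight (1/8)·(1/21) = 1/168.
The weights sum to 1/21.
So P(the prize voucher in locker 7 | the attendant opened locker 2 and locker 8) = (1/120) / (1/21) = 7/40.

7/40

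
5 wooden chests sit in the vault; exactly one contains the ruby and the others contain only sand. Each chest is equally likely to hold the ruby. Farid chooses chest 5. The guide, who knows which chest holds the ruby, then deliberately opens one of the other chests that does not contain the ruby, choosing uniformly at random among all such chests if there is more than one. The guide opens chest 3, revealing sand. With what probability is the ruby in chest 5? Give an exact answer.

1/5

Apply Bayes' rule, conditioning on where the ruby actually is.
If it is in any of chests 1, 2, and 4 (prior 1/5 each): the guide has 3 equally likely choices, so probability 1/3; weight (1/5)·(1/3) = 1/15 each.
If it is in chest 3 (prior 1/5): the guide opened chest 3, so this case is ruled out; weight (1/5)·0 = 0.
If it is in chest 5 (prior 1/5): the guide has 4 equally likely choices, so probability 1/4; weight (1/5)·(1/4) = 1/20.
The weights sum to 1/4.
So P(the ruby in chest 5 | the guide opened chest 3) = (1/20) / (1/4) = 1/5.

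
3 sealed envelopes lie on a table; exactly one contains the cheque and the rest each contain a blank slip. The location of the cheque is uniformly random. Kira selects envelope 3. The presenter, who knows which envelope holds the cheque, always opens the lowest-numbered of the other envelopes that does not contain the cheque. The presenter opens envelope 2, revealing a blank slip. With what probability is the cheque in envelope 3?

0

Apply Bayes' rule, conditioning on where the cheque actually is.
If it is in envelope 1 (prior 1/3): envelope 2 is the lowest-numbered option available, probability 1; weight (1/3)·1 = 1/3.
If it is in envelope 2 (prior 1/3): the presenter opened envelope 2, so this case is ruled out; weight (1/3)·0 = 0.
If it is in envelope 3 (prior 1/3): the presenter would have opened envelope 1 instead, probability 0; weight (1/3)·0 = 0.
The weights sum to 1/3.
So P(the cheque in envelope 3 | the presenter opened envelope 2) = 0 / (1/3) = 0.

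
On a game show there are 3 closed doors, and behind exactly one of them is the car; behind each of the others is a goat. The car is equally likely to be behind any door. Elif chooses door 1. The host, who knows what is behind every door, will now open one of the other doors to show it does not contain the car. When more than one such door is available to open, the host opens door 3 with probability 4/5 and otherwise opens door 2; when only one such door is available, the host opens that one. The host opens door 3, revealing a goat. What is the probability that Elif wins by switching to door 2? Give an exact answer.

5/9

Apply Bayes' rule, conditioning on where the car actually is.
If it is behind door 1 (prior 1/3): door 3 is available, opened with probability 4/5; weight (1/3)·(4/5) = 4/15.
If it is behind door 2 (prior 1/3): only door 3 is available, probability 1; weight (1/3)·1 = 1/3.
If it is behind door 3 (prior 1/3): the host opened door 3, so this case is ruled out; weight (1/3)·0 = 0.
The weights sum to 3/5.
So P(the car behind door 2 | the host opened door 3) = (1/3) / (3/5) = 5/9.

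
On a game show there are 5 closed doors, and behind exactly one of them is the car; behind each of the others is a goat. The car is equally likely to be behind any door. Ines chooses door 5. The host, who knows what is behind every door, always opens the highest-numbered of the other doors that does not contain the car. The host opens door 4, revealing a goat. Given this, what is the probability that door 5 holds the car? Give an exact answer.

1/4

Consider each possible location of the car in turn.
If it is behind any of doors 1, 2, 3, and 5 (prior 1/5 each): door 4 is the highest-numbered option available, probability 1; weight (1/5)·1 = 1/5 each.
If it is behind door 4 (prior 1/5): the host opened door 4, so this case is ruled out; weight (1/5)·0 = 0.
The weights sum to 4/5.
So P(the car behind door 5 | the host opened door 4) = (1/5) / (4/5) = 1/4.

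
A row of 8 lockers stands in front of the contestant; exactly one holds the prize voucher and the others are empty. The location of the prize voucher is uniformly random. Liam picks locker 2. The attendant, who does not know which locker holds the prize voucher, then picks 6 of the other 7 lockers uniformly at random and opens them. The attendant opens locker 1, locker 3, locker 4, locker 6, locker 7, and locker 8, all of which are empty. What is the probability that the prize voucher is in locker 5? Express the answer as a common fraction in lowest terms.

1/2

Because the attendant chose which lockers to open without knowing where the prize voucher is, the choice is independent of the prize location. Learning that none of the 6 opened lockers holds the prize voucher simply rules out those 6 locations and leaves the remaining 2 lockers still equally likely by symmetry.
So P(the prize voucher in locker 5) = 1/2.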